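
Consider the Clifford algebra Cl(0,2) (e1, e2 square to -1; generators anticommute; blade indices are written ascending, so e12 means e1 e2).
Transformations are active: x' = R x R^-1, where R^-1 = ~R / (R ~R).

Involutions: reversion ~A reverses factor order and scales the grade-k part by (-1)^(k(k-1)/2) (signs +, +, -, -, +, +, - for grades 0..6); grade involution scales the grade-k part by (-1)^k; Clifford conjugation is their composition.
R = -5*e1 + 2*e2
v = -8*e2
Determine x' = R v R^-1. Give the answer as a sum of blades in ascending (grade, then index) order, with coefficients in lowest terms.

~R = -5*e1 + 2*e2, and R ~R = -29, so R^-1 = ~R / (-29).
R v = 16 + 40*e12
Answer: 160/29*e1 + 168/29*e2


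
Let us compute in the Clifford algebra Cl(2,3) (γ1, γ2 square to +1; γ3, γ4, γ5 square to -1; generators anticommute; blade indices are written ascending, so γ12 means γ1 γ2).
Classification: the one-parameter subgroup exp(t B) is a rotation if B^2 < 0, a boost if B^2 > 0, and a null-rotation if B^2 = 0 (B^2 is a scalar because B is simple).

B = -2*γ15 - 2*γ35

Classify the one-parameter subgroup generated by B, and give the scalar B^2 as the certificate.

B^2 term by term: the squares give (-2)^2*(γ15)^2 + (-2)^2*(γ35)^2 = 4*(+1) + 4*(-1) = 0 (each basis 2-blade squares to minus the product of its generators' squares); cross terms between blades sharing an index anticommute and cancel. So B^2 = 0.
Answer: null-rotation, certificate B^2 = 0. The scalar 0 is the complete invariant here: its sign names the subgroup type.


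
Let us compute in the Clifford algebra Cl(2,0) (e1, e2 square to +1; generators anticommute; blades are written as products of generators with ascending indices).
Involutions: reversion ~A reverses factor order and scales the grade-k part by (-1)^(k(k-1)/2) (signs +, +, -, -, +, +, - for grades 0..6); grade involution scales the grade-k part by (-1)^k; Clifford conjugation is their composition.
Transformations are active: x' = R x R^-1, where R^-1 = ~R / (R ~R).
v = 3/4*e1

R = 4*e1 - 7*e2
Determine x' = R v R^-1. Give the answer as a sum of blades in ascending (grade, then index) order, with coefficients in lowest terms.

~R = 4*e1 - 7*e2, and R ~R = 65, so R^-1 = ~R / (65).
R v = 3 + 21/4*e1 e2
Answer: -99/260*e1 - 42/65*e2


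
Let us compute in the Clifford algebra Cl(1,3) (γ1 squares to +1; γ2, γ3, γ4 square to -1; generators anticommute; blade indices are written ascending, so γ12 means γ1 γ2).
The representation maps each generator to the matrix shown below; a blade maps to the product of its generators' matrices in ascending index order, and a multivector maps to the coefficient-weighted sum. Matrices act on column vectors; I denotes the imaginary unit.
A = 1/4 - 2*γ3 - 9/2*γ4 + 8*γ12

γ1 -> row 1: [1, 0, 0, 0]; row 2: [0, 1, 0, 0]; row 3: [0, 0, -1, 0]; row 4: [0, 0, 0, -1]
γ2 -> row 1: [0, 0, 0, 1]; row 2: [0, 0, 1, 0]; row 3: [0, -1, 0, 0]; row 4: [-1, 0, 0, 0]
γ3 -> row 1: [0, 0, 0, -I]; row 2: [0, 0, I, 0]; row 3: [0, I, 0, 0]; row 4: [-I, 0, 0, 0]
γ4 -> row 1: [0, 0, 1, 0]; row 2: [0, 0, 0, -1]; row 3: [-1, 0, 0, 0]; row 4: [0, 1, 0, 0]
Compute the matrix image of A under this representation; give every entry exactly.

Bivector images (products of the table entries): rho(γ12) = rho(γ1)rho(γ2) = row 1: [0, 0, 0, 1]; row 2: [0, 0, 1, 0]; row 3: [0, 1, 0, 0]; row 4: [1, 0, 0, 0].
M = (1/4)*1 + (-2)*rho(γ3) + (-9/2)*rho(γ4) + (8)*rho(γ12), summed entrywise (1 is the identity matrix):
Answer: row 1: [1/4, 0, -9/2, 8 + 2*I]; row 2: [0, 1/4, 8 - 2*I, 9/2]; row 3: [9/2, 8 - 2*I, 1/4, 0]; row 4: [8 + 2*I, -9/2, 0, 1/4]


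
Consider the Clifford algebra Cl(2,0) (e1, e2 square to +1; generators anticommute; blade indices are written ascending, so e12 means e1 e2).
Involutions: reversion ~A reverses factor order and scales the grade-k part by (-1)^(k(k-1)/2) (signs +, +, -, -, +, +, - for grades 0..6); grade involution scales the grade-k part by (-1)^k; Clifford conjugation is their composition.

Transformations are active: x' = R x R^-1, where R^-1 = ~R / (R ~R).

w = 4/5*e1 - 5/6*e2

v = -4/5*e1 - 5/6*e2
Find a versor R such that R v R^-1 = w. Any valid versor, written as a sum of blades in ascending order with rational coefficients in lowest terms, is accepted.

A norm check does it: q(v) = q(w) = 1201/900, hence R = v + w = -5/3*e2 realises the map — parallel part kept, (v - w)/2 negated, v carried to w.
Answer: -5/3*e2


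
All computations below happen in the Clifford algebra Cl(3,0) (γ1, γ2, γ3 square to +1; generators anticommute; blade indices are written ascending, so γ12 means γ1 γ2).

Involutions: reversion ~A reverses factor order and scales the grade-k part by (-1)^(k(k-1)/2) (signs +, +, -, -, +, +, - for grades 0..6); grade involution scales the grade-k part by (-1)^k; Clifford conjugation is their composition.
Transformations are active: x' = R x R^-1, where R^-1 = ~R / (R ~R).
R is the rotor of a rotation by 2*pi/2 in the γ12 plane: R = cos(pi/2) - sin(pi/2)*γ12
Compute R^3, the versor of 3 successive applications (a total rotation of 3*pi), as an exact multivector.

Half-angle bookkeeping: 3 applications in γ12 add up to rotor phase 3*pi/2 = 3*pi/2, so R^3 = cos(3*pi/2) - sin(3*pi/2)*γ12.
cos(3*pi/2) = 0 and sin(3*pi/2) = -1, so R^3 = γ12. The net rotation is 1*pi (after discarding 1 full turn, each of which contributes a factor -1 to the rotor); the rotor keeps the half-angle phase exactly.
Answer: γ12


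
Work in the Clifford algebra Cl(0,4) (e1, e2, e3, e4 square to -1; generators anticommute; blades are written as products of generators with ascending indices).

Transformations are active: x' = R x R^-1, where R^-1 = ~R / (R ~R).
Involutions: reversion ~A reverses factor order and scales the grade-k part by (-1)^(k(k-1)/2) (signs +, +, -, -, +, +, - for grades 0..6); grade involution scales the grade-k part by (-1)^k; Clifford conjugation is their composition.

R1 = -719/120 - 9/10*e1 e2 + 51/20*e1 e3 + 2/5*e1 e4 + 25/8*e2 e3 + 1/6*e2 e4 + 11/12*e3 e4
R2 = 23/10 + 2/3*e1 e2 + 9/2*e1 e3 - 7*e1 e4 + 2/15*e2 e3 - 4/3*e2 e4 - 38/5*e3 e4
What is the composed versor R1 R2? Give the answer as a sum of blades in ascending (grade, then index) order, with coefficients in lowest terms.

Distribute over the grade parts of R1 (each basis-blade product reordered to ascending indices, repeated generators contracted through their squares):
<R1>_0 (= -719/120) R2 = -16537/1200 - 719/180*e1 e2 - 2157/80*e1 e3 + 5033/120*e1 e4 - 719/900*e2 e3 + 719/90*e2 e4 + 13661/300*e3 e4
<R1>_2 (= -9/10*e1 e2 + 51/20*e1 e3 + 2/5*e1 e4 + 25/8*e2 e3 + 1/6*e2 e4 + 11/12*e3 e4) R2 = -469/360 - 18191/1200*e1 e2 + 2289/200*e1 e3 + 8401/360*e1 e4 + 1003/720*e2 e3 + 1363/45*e2 e4 - 7823/360*e3 e4 - 21097/1800*e1 e2 e3 e4
Summing the partial products and collecting blades:
Answer: -54301/3600 - 68953/3600*e1 e2 - 6207/400*e1 e3 + 1175/18*e1 e4 + 713/1200*e2 e3 + 689/18*e2 e4 + 42851/1800*e3 e4 - 21097/1800*e1 e2 e3 e4


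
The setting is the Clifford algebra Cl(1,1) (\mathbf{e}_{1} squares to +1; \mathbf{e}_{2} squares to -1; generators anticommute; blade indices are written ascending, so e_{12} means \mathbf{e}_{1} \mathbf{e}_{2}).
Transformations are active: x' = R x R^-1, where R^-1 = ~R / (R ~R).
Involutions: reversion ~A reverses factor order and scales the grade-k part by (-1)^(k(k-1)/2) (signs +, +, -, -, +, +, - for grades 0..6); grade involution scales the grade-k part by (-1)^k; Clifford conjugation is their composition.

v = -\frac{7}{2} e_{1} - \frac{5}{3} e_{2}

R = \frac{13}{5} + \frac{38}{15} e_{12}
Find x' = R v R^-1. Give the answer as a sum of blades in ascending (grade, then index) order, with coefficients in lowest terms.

~R = \frac{13}{5} - \frac{38}{15} e_{12}, and R ~R = \frac{77}{225}, so R^-1 = ~R / (\frac{77}{225}).
R v = -\frac{439}{90} e_{1} + \frac{68}{15} e_{2}
Answer: -\frac{10875}{154} e_{1} + \frac{16297}{231} e_{2}


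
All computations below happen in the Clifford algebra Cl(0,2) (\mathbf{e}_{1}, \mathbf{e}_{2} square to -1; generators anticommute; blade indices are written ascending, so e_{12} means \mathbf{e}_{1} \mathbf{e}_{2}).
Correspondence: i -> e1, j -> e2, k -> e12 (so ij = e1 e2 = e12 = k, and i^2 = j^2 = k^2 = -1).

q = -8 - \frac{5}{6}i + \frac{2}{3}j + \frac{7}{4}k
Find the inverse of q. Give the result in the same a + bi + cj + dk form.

In blades: q = -8 - \frac{5}{6} e_{1} + \frac{2}{3} e_{2} + \frac{7}{4} e_{12}.
With qbar = -8 + \frac{5}{6} e_{1} - \frac{2}{3} e_{2} - \frac{7}{4} e_{12} (scalar fixed, mapped units negated), q qbar = \frac{9821}{144} (the sum of squared coefficients), so q^-1 = qbar / (\frac{9821}{144}) = -\frac{1152}{9821} + \frac{120}{9821} e_{1} - \frac{96}{9821} e_{2} - \frac{36}{1403} e_{12}; translating back:
Answer: -\frac{1152}{9821} + \frac{120}{9821}i - \frac{96}{9821}j - \frac{36}{1403}k


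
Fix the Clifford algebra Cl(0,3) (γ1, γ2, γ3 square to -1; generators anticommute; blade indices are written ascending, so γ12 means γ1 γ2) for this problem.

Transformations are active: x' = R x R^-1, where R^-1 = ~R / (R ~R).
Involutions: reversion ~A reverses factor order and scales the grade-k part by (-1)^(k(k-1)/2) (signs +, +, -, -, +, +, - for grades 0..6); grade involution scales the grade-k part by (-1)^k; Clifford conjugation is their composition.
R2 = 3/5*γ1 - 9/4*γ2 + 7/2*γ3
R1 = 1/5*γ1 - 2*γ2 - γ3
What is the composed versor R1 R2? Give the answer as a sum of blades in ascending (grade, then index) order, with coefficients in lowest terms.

Distribute over the terms of R1 (each basis-blade product reordered to ascending indices, repeated generators contracted through their squares):
(1/5*γ1) R2 = -3/25 - 9/20*γ12 + 7/10*γ13
(-2*γ2) R2 = -9/2 + 6/5*γ12 - 7*γ23
(-γ3) R2 = 7/2 + 3/5*γ13 - 9/4*γ23
Summing the partial products and collecting blades:
Answer: -28/25 + 3/4*γ12 + 13/10*γ13 - 37/4*γ23


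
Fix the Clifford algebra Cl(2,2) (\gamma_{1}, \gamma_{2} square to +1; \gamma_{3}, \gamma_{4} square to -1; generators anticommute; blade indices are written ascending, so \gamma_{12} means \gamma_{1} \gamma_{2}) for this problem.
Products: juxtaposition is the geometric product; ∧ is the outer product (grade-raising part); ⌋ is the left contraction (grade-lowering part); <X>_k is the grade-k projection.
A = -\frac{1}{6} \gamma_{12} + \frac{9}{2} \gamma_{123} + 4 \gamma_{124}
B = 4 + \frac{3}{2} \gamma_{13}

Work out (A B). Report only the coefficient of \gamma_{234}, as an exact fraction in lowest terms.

step 1: -\frac{27}{4} \gamma_{2} - \frac{2}{3} \gamma_{12} + \frac{1}{4} \gamma_{23} + 18 \gamma_{123} + 16 \gamma_{124} - 6 \gamma_{234}
Answer: -6


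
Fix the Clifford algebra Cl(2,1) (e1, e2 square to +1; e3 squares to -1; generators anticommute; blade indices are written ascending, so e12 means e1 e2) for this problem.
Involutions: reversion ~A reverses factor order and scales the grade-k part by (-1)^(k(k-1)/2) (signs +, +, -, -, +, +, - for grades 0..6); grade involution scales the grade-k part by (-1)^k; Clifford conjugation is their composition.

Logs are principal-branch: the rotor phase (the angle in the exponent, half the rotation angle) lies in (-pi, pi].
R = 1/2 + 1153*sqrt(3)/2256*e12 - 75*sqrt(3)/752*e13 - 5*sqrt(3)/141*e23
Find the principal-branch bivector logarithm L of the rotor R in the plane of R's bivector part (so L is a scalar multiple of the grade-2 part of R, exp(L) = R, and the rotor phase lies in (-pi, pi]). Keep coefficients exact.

The scalar part of R is 1/2, so the principal-branch rotor phase is pinned; divide the bivector part by its sine to get the unit plane — L is the phase times that plane.
Concretely: cos(phase) = 1/2 gives phase = ±pi/3, and since phase/sin(phase) is even the sign is immaterial: L = (phase/sin(phase)) * <R>_2 = (2*sqrt(3)*pi/9) * <R>_2.
Answer: 1153*pi/3384*e12 - 25*pi/376*e13 - 10*pi/423*e23


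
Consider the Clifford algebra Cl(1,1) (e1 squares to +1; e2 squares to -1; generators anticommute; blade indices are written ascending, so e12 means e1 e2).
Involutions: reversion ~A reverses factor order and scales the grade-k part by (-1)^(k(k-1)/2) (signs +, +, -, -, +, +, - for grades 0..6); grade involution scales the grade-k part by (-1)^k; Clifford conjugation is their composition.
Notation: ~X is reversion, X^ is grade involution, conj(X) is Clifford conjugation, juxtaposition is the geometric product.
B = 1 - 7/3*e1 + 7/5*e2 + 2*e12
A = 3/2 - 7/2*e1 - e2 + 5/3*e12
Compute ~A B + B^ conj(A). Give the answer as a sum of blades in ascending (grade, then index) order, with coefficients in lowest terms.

first term: 116/15 - 20/3*e1 - 881/90*e2 - 59/10*e12
second term: 116/15 + 22/3*e1 - 1079/90*e2 + 257/30*e12
Answer: 232/15 + 2/3*e1 - 196/9*e2 + 8/3*e12


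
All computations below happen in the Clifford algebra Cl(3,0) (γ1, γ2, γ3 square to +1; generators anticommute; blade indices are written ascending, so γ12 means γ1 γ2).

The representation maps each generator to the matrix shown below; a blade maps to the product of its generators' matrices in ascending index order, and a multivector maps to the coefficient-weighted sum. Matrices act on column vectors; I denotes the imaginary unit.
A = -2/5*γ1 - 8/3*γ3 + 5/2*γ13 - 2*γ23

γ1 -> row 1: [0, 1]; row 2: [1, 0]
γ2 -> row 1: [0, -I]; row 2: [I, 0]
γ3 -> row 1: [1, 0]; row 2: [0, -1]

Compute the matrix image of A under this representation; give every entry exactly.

Bivector images (products of the table entries): rho(γ13) = rho(γ1)rho(γ3) = row 1: [0, -1]; row 2: [1, 0]; rho(γ23) = rho(γ2)rho(γ3) = row 1: [0, I]; row 2: [I, 0].
M = (-2/5)*rho(γ1) + (-8/3)*rho(γ3) + (5/2)*rho(γ13) + (-2)*rho(γ23), summed entrywise:
Answer: row 1: [-8/3, -29/10 - 2*I]; row 2: [21/10 - 2*I, 8/3]


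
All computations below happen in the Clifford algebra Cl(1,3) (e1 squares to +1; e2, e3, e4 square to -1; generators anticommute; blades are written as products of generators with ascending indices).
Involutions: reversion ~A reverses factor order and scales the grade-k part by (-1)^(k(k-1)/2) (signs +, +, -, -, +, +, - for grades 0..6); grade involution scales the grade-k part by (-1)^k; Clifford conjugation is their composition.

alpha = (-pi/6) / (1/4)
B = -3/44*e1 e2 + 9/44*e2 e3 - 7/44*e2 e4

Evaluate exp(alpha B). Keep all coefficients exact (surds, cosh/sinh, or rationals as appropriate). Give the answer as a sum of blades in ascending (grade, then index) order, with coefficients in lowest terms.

B^2 term by term: the squares give (-3/44)^2*(e1 e2)^2 + (9/44)^2*(e2 e3)^2 + (-7/44)^2*(e2 e4)^2 = 9/1936*(+1) + 81/1936*(-1) + 49/1936*(-1) = -1/16 (each basis 2-blade squares to minus the product of its generators' squares); cross terms between blades sharing an index anticommute and cancel. So B^2 = -1/16.
B^2 = -1/16 — the series telescopes trigonometrically here: l = 1/4, alpha*l = -pi/6, so exp(alpha B) = cos(-pi/6) + (sin(-pi/6)/(1/4))*B = sqrt(3)/2 + (-2)*B.
Answer: sqrt(3)/2 + 3/22*e1 e2 - 9/22*e2 e3 + 7/22*e2 e4


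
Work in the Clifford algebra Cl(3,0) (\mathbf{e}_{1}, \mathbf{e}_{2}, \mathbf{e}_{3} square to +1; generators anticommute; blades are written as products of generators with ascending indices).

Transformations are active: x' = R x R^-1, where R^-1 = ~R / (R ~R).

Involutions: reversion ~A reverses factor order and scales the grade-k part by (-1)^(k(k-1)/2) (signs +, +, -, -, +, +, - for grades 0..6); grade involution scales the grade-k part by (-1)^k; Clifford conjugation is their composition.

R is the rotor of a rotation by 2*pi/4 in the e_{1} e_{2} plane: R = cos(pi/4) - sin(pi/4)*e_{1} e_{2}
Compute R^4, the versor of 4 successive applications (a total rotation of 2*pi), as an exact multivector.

Because a rotor carries half the rotation angle, composing 4 copies of this e_{1} e_{2}-plane rotor multiplies the phase: 4*(pi/4) = \pi, hence R^4 = cos(\pi) - sin(\pi)*e_{1} e_{2}.
cos(\pi) = -1 and sin(\pi) = 0, so R^4 = -1. The total rotation 2*pi is 1 full turn, so every vector returns to itself, yet the rotor is -1, on the OTHER sheet of the double cover (an odd number of 2*pi turns).
Answer: -1


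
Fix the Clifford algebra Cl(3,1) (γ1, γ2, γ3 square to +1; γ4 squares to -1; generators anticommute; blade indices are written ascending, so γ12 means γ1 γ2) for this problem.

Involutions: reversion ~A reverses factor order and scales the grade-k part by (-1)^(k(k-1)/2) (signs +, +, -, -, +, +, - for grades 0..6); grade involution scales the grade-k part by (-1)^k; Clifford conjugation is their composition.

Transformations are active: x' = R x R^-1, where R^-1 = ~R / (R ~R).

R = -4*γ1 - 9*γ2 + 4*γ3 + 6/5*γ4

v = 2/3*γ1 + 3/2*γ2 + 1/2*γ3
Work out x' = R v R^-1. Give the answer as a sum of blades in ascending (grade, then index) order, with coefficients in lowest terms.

~R = -4*γ1 - 9*γ2 + 4*γ3 + 6/5*γ4, and R ~R = 2789/25, so R^-1 = ~R / (2789/25).
R v = -85/6 - 14/3*γ13 - 4/5*γ14 - 21/2*γ23 - 9/5*γ24 - 3/5*γ34
Answer: 974/2789*γ1 + 4383/5578*γ2 - 25367/16734*γ3 - 850/2789*γ4


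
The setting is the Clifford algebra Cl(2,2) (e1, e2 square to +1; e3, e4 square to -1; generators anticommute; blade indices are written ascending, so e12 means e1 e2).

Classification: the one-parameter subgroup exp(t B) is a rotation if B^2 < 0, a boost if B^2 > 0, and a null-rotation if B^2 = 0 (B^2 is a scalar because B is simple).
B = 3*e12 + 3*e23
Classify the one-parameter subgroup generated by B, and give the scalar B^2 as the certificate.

B^2 term by term: the squares give (3)^2*(e12)^2 + (3)^2*(e23)^2 = 9*(-1) + 9*(+1) = 0 (each basis 2-blade squares to minus the product of its generators' squares); cross terms between blades sharing an index anticommute and cancel. So B^2 = 0.
Answer: null-rotation, certificate B^2 = 0. One invariant decides it: the square 0 survives every conjugation, and its sign is exactly the classification.


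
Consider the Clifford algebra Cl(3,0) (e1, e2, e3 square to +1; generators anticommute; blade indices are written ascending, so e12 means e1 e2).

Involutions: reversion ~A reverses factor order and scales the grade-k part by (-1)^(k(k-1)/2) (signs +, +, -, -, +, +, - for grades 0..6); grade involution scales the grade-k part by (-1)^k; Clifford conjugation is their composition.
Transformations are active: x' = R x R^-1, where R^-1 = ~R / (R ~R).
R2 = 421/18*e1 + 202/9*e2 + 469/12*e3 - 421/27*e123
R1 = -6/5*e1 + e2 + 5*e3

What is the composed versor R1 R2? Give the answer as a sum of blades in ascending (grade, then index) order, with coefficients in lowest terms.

Distribute over the terms of R1 (each basis-blade product reordered to ascending indices, repeated generators contracted through their squares):
(-6/5*e1) R2 = -421/15 - 404/15*e12 - 469/10*e13 + 842/45*e23
(e2) R2 = 202/9 - 421/18*e12 + 421/27*e13 + 469/12*e23
(5*e3) R2 = 2345/12 - 2105/27*e12 - 2105/18*e13 - 1010/9*e23
Summing the partial products and collecting blades:
Answer: 34163/180 - 34637/270*e12 - 20014/135*e13 - 9797/180*e23


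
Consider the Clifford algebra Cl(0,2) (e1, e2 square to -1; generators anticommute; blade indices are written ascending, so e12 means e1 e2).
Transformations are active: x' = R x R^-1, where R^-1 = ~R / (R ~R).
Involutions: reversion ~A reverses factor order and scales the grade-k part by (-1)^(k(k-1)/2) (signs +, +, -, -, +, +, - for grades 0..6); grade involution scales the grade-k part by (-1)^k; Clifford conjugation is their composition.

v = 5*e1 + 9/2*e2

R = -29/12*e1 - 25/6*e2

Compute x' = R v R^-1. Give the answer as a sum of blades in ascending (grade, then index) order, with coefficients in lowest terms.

~R = -29/12*e1 - 25/6*e2, and R ~R = -3341/144, so R^-1 = ~R / (-3341/144).
R v = 185/6 + 239/24*e12
Answer: 4755/3341*e1 + 43931/6682*e2


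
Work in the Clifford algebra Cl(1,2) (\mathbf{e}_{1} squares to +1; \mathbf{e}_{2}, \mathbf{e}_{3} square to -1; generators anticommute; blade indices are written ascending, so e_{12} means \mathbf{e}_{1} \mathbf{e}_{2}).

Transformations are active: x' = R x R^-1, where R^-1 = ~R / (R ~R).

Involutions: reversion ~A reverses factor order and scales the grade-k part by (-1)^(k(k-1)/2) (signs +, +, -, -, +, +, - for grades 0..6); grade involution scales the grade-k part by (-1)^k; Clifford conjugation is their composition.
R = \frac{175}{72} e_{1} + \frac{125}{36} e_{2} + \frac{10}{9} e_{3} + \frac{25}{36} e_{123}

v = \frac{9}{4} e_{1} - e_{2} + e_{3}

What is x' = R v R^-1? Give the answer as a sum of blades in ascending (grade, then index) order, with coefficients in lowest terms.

~R = \frac{175}{72} e_{1} + \frac{125}{36} e_{2} + \frac{10}{9} e_{3} - \frac{25}{36} e_{123}, and R ~R = -\frac{1325}{192}, so R^-1 = ~R / (-\frac{1325}{192}).
R v = \frac{2255}{288} - \frac{175}{16} e_{12} - \frac{55}{72} e_{13} + \frac{295}{48} e_{23}
Answer: -\frac{51529}{5724} e_{1} - \frac{3208}{477} e_{2} - \frac{8189}{1431} e_{3}


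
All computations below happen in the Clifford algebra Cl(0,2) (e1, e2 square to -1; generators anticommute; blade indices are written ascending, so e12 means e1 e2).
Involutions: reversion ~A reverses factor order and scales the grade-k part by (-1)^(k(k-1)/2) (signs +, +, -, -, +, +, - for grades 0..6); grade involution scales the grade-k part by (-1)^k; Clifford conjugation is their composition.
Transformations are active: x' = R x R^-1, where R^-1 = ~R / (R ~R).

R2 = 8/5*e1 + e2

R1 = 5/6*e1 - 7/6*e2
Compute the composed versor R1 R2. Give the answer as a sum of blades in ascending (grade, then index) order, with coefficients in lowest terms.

Distribute over the terms of R1 (each basis-blade product reordered to ascending indices, repeated generators contracted through their squares):
(5/6*e1) R2 = -4/3 + 5/6*e12
(-7/6*e2) R2 = 7/6 + 28/15*e12
Summing the partial products and collecting blades:
Answer: -1/6 + 27/10*e12


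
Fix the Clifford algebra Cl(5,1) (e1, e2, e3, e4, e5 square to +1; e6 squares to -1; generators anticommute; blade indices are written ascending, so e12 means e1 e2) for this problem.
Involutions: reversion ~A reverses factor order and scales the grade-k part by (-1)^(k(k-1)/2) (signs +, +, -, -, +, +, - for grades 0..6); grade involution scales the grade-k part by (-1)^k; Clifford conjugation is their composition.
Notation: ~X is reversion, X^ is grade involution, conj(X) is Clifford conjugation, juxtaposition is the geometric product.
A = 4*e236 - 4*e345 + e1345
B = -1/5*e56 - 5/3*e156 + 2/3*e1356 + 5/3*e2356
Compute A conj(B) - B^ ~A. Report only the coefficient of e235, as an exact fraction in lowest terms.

first term: -20/3*e5 - 2/3*e46 + 8/3*e125 + 8/3*e146 + 4/5*e235 + 20/3*e246 + 13/15*e346 + 20/3*e1235 - 5/3*e1246 - 97/15*e1346
second term: -20/3*e5 + 2/3*e46 - 8/3*e125 - 8/3*e146 - 4/5*e235 - 20/3*e246 - 13/15*e346 + 20/3*e1235 - 5/3*e1246 - 97/15*e1346
Answer: 8/5


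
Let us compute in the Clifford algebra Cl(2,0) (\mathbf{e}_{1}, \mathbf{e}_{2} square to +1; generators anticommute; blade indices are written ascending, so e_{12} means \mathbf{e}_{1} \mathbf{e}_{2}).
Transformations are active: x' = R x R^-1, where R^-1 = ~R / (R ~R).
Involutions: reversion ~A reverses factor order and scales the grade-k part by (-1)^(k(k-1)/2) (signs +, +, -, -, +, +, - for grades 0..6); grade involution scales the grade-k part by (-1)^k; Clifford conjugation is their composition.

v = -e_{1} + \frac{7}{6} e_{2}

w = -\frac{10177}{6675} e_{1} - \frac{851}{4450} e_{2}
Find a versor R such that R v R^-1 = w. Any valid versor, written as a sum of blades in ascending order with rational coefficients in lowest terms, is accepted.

Construction: equal norms (both \frac{85}{36}) license R = v + w = -\frac{16852}{6675} e_{1} + \frac{6511}{6675} e_{2} — nothing changes along that direction, while (v - w)/2 changes sign, so v maps onto w.
Answer: -\frac{16852}{6675} e_{1} + \frac{6511}{6675} e_{2}


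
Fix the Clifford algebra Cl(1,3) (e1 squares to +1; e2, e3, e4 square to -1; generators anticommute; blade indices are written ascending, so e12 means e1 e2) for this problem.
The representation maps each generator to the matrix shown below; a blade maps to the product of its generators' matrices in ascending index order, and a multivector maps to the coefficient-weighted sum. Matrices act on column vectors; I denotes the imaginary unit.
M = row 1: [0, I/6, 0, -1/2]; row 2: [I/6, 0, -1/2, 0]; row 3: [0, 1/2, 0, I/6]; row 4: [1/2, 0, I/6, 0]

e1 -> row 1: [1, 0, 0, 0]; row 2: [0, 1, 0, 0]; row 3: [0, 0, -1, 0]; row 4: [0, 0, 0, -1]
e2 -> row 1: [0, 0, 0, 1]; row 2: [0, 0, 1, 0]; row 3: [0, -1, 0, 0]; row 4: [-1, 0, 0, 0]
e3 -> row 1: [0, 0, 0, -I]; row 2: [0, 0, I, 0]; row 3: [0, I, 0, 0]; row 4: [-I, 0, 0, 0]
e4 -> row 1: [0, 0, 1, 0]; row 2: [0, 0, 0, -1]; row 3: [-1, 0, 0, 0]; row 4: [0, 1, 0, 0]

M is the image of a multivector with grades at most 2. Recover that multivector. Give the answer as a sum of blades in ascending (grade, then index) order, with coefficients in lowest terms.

Method: the blade images are trace-orthogonal — tr(rho(e_A) rho(e_B)^-1) = 4 if A = B and 0 otherwise — and rho(e_A)^-1 = (e_A)^2 * rho(e_A) with (e_A)^2 = +1 or -1, so the coefficient of e_A in the preimage is (e_A)^2 * tr(M rho(e_A))/4.
Nonzero projections over blades of grade <= 2: e2: (e2)^2 = -1, tr(M rho(e2)) = 2, coefficient -1/2; e34: (e34)^2 = -1, tr(M rho(e34)) = 2/3, coefficient -1/6. Every other blade of grade <= 2 projects to 0.
Answer: -1/2*e2 - 1/6*e34


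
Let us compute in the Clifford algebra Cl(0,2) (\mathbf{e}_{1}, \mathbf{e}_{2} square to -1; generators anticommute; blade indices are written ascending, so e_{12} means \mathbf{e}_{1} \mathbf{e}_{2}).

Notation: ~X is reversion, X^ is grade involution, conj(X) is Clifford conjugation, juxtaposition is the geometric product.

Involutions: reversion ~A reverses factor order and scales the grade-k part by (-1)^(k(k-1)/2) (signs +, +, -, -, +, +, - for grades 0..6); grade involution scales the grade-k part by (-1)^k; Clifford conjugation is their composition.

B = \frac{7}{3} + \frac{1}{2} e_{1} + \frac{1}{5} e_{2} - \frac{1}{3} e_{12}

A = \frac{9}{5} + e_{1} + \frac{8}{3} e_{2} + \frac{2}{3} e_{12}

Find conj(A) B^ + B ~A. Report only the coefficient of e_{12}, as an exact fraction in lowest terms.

first term: \frac{53}{18} - \frac{223}{90} e_{1} - \frac{1481}{225} e_{2} - \frac{148}{45} e_{12}
second term: \frac{53}{18} + \frac{359}{90} e_{1} + \frac{1481}{225} e_{2} - \frac{46}{45} e_{12}
Answer: -\frac{194}{45}


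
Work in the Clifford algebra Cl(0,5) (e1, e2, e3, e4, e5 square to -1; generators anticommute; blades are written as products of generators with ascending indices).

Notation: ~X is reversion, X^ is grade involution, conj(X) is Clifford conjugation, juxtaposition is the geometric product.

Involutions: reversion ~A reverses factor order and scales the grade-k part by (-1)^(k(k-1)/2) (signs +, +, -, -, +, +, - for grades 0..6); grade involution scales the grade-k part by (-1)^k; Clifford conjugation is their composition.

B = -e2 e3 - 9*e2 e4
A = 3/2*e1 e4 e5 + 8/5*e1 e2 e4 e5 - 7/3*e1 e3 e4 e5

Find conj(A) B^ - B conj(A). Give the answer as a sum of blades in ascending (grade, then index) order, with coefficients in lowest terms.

first term: 72/5*e1 e5 - 27/2*e1 e2 e5 - 21*e1 e2 e3 e5 + 7/3*e1 e2 e4 e5 + 8/5*e1 e3 e4 e5 - 3/2*e1 e2 e3 e4 e5
second term: 72/5*e1 e5 + 27/2*e1 e2 e5 + 21*e1 e2 e3 e5 - 7/3*e1 e2 e4 e5 - 8/5*e1 e3 e4 e5 - 3/2*e1 e2 e3 e4 e5
Answer: -27*e1 e2 e5 - 42*e1 e2 e3 e5 + 14/3*e1 e2 e4 e5 + 16/5*e1 e3 e4 e5


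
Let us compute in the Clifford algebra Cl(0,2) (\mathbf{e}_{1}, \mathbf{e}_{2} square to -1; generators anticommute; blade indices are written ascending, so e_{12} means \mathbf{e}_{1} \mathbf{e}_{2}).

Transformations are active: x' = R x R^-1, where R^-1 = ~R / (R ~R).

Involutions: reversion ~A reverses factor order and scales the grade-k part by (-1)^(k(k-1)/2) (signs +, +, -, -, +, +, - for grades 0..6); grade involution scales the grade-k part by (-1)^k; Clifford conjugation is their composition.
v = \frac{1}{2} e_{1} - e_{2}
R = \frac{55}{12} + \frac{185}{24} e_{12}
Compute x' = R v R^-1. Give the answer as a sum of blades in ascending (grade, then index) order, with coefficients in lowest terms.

~R = \frac{55}{12} - \frac{185}{24} e_{12}, and R ~R = \frac{46325}{576}, so R^-1 = ~R / (\frac{46325}{576}).
R v = 10 e_{1} - \frac{35}{48} e_{2}
Answer: \frac{2371}{3706} e_{1} + \frac{1699}{1853} e_{2}


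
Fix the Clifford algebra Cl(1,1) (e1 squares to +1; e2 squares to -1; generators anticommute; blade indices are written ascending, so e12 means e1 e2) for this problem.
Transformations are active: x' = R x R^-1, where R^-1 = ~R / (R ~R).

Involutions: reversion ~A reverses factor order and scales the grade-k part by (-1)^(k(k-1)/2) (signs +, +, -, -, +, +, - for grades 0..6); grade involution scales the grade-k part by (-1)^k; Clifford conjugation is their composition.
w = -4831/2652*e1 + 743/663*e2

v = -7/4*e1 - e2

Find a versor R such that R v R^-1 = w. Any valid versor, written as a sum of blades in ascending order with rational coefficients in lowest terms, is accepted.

Construction: equal norms (both 33/16) license R = v + w = -2368/663*e1 + 80/663*e2 — nothing changes along that direction, while (v - w)/2 changes sign, so v maps onto w.
Answer: -2368/663*e1 + 80/663*e2


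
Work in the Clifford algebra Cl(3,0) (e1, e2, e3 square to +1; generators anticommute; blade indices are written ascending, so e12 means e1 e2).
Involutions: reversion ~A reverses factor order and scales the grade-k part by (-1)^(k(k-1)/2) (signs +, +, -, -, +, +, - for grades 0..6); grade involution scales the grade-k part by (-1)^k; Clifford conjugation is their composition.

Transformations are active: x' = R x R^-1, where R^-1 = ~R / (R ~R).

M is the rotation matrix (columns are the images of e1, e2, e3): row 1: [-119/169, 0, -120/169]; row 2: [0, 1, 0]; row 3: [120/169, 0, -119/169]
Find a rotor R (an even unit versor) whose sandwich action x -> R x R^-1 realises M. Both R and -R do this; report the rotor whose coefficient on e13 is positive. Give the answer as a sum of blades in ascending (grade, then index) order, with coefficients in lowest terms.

Method: write R = a + b12*e12 + b13*e13 + b23*e23 with a^2 + b12^2 + b13^2 + b23^2 = 1 (so R^-1 = ~R). Expanding the columns R e_j ~R gives tr M = 4a^2 - 1 and, from the antisymmetric part, M21 - M12 = -4a*b12, M13 - M31 = 4a*b13, M32 - M23 = -4a*b23.
Here tr M = -69/169, so a^2 = (1 + tr M)/4 = 25/169 and a = ±5/13. Taking a = 5/13: M21 - M12 = 0, M13 - M31 = -240/169, M32 - M23 = 0, giving b12 = 0, b13 = -12/13, b23 = 0, i.e. R = 5/13 - 12/13*e13.
Its e13 coefficient is negative, so report the other preimage -R.
Answer: -5/13 + 12/13*e13. Sheet selection: the two-to-one cover makes ±R indistinguishable at the matrix level (trace -69/169), so uniqueness comes from the required sign on e13.


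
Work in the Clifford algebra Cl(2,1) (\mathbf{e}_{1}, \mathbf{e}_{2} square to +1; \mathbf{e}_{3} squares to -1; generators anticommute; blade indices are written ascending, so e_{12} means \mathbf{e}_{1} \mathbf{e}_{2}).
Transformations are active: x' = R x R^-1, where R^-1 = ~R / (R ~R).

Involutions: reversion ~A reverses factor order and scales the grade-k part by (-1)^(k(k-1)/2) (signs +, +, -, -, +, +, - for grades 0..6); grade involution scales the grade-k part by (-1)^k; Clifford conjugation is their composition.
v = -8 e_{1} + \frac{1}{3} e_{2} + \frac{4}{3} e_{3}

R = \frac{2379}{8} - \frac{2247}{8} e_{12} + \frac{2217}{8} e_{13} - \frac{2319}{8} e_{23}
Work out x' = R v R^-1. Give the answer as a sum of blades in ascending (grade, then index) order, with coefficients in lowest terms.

~R = \frac{2379}{8} + \frac{2247}{8} e_{12} - \frac{2217}{8} e_{13} + \frac{2319}{8} e_{23}, and R ~R = \frac{51975}{8}, so R^-1 = ~R / (\frac{51975}{8}).
R v = -\frac{22737}{8} e_{1} - \frac{14091}{8} e_{2} + \frac{21681}{8} e_{3} + \frac{14817}{8} e_{123}
Answer: -\frac{1825}{21} e_{1} - \frac{25}{7} e_{2} + \frac{1819}{21} e_{3}


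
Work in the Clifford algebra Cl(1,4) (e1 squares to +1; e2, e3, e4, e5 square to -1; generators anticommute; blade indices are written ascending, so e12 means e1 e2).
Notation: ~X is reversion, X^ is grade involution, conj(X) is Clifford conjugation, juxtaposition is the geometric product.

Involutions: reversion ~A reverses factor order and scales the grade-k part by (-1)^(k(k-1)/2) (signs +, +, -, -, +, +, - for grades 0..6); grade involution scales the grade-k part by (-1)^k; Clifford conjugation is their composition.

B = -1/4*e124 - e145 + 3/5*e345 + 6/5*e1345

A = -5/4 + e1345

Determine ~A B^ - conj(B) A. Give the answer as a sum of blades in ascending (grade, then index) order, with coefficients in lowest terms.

first term: -6/5 - 3/5*e1 + e3 - 5/16*e124 - 5/4*e145 + 1/4*e235 + 3/4*e345 - 3/2*e1345
second term: -6/5 - 3/5*e1 + e3 + 5/16*e124 + 5/4*e145 - 1/4*e235 - 3/4*e345 - 3/2*e1345
Answer: -5/8*e124 - 5/2*e145 + 1/2*e235 + 3/2*e345


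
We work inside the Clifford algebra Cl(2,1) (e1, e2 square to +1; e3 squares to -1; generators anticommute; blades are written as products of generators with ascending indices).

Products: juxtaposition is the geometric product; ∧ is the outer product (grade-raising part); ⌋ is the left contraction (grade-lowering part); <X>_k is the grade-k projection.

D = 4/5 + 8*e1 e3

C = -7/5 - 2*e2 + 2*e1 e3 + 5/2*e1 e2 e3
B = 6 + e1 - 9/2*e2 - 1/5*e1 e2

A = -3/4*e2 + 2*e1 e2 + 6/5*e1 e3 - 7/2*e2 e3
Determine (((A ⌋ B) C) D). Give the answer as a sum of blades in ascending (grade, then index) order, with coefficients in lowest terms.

step 1: 151/40 - 3/20*e1
step 2: -1057/200 + 21/100*e1 - 151/20*e2 - 3/10*e3 + 3/10*e1 e2 + 151/20*e1 e3 - 3/8*e2 e3 + 151/16*e1 e2 e3
step 3: 14043/250 - 279/125*e1 - 4077/50*e2 + 36/25*e3 + 81/25*e1 e2 - 906/25*e1 e3 - 27/10*e2 e3 + 1359/20*e1 e2 e3
Answer: 14043/250 - 279/125*e1 - 4077/50*e2 + 36/25*e3 + 81/25*e1 e2 - 906/25*e1 e3 - 27/10*e2 e3 + 1359/20*e1 e2 e3


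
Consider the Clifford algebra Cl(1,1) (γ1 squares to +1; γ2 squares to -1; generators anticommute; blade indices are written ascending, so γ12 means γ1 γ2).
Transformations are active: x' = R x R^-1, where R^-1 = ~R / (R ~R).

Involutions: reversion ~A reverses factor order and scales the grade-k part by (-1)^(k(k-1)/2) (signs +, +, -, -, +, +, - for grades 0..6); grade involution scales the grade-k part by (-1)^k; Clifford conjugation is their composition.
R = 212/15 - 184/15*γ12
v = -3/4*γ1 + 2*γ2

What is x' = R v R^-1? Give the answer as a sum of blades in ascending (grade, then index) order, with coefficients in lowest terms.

~R = 212/15 + 184/15*γ12, and R ~R = 1232/25, so R^-1 = ~R / (1232/25).
R v = 209/15*γ1 + 286/15*γ2
Answer: 2203/252*γ1 + 563/63*γ2


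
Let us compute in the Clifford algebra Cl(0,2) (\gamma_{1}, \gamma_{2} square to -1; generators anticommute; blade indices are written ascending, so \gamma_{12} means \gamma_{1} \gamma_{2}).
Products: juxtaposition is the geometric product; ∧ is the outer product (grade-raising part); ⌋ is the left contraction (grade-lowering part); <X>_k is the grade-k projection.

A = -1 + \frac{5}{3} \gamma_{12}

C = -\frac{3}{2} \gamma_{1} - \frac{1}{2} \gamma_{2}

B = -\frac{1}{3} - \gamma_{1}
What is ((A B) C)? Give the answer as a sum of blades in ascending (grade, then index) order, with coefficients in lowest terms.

step 1: \frac{1}{3} + \gamma_{1} - \frac{5}{3} \gamma_{2} - \frac{5}{9} \gamma_{12}
step 2: \frac{2}{3} - \frac{7}{9} \gamma_{1} + \frac{2}{3} \gamma_{2} - 3 \gamma_{12}
Answer: \frac{2}{3} - \frac{7}{9} \gamma_{1} + \frac{2}{3} \gamma_{2} - 3 \gamma_{12}


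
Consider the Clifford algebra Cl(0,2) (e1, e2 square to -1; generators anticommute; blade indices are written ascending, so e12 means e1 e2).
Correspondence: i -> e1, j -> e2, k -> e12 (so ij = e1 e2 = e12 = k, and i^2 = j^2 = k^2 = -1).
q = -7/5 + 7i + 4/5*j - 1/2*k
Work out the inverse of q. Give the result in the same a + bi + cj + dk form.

In blades: q = -7/5 + 7*e1 + 4/5*e2 - 1/2*e12.
With qbar = -7/5 - 7*e1 - 4/5*e2 + 1/2*e12 (scalar fixed, mapped units negated), q qbar = 1037/20 (the sum of squared coefficients), so q^-1 = qbar / (1037/20) = -28/1037 - 140/1037*e1 - 16/1037*e2 + 10/1037*e12; translating back:
Answer: -28/1037 - 140/1037*i - 16/1037*j + 10/1037*k


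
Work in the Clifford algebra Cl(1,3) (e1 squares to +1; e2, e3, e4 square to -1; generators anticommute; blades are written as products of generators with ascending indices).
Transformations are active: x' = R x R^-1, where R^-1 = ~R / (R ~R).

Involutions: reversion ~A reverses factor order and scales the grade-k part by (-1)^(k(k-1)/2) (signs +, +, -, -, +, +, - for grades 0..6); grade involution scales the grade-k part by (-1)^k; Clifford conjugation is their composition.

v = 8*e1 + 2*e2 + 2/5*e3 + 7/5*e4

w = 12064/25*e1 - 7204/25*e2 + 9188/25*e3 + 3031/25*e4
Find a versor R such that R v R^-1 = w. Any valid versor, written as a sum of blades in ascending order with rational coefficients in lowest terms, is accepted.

Construction: equal norms (both 1447/25) license R = v + w = 12264/25*e1 - 7154/25*e2 + 9198/25*e3 + 3066/25*e4 — nothing changes along that direction, while (v - w)/2 changes sign, so v maps onto w.
Answer: 12264/25*e1 - 7154/25*e2 + 9198/25*e3 + 3066/25*e4


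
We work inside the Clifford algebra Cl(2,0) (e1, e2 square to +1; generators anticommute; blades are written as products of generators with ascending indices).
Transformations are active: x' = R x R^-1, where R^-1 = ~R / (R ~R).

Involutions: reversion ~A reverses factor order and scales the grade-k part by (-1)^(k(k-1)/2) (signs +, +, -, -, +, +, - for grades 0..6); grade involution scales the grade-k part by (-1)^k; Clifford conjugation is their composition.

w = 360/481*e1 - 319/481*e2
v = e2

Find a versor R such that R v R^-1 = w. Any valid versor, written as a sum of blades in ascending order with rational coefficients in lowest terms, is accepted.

Equal squares first: v^2 = w^2 = 1. Then v + w = 360/481*e1 + 162/481*e2 is a versor taking v to w, provided it is invertible.
Answer: 360/481*e1 + 162/481*e2


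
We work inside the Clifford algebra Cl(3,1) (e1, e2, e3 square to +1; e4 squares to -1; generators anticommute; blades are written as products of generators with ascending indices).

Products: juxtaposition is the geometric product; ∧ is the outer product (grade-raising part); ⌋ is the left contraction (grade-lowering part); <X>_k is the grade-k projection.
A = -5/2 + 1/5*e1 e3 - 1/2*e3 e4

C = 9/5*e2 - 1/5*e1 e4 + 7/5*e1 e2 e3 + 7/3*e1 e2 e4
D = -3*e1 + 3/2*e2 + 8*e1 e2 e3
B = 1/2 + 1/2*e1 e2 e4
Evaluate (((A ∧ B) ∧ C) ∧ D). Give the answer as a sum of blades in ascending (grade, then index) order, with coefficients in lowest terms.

step 1: -5/4 + 1/10*e1 e3 - 1/4*e3 e4 - 5/4*e1 e2 e4
step 2: -9/4*e2 + 1/4*e1 e4 - 193/100*e1 e2 e3 - 35/12*e1 e2 e4 - 9/20*e2 e3 e4
step 3: -27/4*e1 e2 - 3/8*e1 e2 e4 - 27/20*e1 e2 e3 e4
Answer: -27/4*e1 e2 - 3/8*e1 e2 e4 - 27/20*e1 e2 e3 e4


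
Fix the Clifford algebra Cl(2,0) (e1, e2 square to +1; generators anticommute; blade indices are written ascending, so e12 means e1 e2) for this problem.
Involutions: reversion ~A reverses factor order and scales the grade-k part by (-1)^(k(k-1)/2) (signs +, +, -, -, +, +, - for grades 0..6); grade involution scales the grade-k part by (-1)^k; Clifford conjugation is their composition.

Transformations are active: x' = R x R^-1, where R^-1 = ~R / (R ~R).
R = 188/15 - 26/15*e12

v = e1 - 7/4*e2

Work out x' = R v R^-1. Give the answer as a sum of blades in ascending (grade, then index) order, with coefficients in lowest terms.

~R = 188/15 + 26/15*e12, and R ~R = 7204/45, so R^-1 = ~R / (7204/45).
R v = 467/30*e1 - 101/5*e2
Answer: 12944/9005*e1 - 50893/36020*e2


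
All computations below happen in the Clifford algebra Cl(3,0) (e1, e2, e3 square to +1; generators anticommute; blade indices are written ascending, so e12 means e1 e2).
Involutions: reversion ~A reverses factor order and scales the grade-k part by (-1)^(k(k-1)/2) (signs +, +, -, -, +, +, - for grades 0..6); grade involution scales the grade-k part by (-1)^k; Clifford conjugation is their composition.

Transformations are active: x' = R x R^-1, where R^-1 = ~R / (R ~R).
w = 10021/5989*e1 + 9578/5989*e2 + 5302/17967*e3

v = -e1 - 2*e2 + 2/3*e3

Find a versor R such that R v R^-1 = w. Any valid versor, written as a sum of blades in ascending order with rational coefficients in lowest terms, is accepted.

R = v + w = 4032/5989*e1 - 2400/5989*e2 + 5760/5989*e3 works: the equal norms (49/9) guarantee its sandwich swaps v into w.
Answer: 4032/5989*e1 - 2400/5989*e2 + 5760/5989*e3
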